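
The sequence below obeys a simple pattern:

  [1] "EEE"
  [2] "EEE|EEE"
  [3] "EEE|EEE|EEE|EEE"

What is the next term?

Each string is two copies of the previous one joined by '|'.
Doubling EEE|EEE|EEE|EEE with '|' between the halves:

EEE|EEE|EEE|EEE|EEE|EEE|EEE|EEE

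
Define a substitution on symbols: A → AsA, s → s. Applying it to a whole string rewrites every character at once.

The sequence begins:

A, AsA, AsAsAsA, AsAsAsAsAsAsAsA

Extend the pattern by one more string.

Rewriting the 15 symbols of AsAsAsAsAsAsAsA one by one yields AsA s AsA s AsA s AsA s AsA s AsA s AsA s AsA; concatenated:

AsAsAsAsAsAsAsAsAsAsAsAsAsAsAsA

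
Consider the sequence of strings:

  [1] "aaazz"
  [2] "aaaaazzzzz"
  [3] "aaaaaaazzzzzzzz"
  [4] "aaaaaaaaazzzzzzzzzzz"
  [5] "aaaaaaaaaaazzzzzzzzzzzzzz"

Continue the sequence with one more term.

aaaaaaaaaaaaazzzzzzzzzzzzzzzzz

The n-th term is 2n+1 a's then 3n-1 z's (n = 1, 2, …).
At n = 6 the blocks have lengths 13, 17.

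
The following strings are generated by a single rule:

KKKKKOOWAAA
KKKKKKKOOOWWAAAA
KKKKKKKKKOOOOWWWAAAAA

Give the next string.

Reading off run lengths: K runs 5, 7, 9; O runs 2, 3, 4; W runs 1, 2, 3; A runs 3, 4, 5 — each is linear in n, where the shown terms are n = 2, 3, 4.
For the next term, n = 5, so the run lengths are 11, 5, 4, 6.

KKKKKKKKKKKOOOOOWWWWAAAAAA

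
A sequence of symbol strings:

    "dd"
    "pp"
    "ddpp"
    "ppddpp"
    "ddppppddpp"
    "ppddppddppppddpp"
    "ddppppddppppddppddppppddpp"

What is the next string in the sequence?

ppddppddppppddppddppppddppppddppddppppddpp

This is a Fibonacci-style word recurrence s(k) = s(k−2)·s(k−1): e.g. dd·pp = ddpp.
The next term joins ppddppddppppddpp and ddppppddppppddppddppppddpp.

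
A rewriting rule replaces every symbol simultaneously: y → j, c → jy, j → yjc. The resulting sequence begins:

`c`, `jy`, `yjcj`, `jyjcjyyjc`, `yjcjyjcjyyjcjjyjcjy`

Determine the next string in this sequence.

jyjcjyyjcjyjcjyyjcjjyjcjyyjcyjcjyjcjyyjcj

φ(yjcjyjcjyyjcjjyjcjy) expands symbol-by-symbol to j yjc jy yjc j yjc jy yjc j j yjc jy yjc yjc j yjc jy yjc j; joining the 19 pieces gives the next term.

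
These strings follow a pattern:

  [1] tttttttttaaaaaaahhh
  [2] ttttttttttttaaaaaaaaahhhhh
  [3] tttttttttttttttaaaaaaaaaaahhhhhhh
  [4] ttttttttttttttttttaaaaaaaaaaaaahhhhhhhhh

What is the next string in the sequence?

tttttttttttttttttttttaaaaaaaaaaaaaaahhhhhhhhhhh

Each string has the form t^{3n+3} a^{2n+3} h^{2n-1}, where the shown terms are n = 2, 3, 4, 5.
For the next term, n = 6, so the run lengths are 21, 15, 11.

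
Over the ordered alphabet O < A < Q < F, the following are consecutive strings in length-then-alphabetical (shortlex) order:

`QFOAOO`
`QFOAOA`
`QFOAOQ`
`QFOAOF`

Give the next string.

QFOAAO

Find the rightmost character of QFOAOF below F, bump it to the next letter, and reset everything to its right to O.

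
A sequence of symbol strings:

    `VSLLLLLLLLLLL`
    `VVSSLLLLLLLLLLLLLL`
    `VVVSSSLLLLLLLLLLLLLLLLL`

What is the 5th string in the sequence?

Reading off run lengths: V runs 1, 2, 3; S runs 1, 2, 3; L runs 11, 14, 17 — each is linear in n, where the shown terms are n = 3, 4, 5.
Setting n = 7 gives 5, 5, 23 characters in each block.

VVVVVSSSSSLLLLLLLLLLLLLLLLLLLLLLL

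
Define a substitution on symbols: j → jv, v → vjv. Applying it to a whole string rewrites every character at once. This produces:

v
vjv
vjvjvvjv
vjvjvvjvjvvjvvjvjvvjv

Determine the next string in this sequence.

Applying the rule to each of the 21 symbols of vjvjvvjvjvvjvvjvjvvjv gives the pieces vjv jv vjv jv vjv vjv jv vjv jv vjv vjv jv vjv vjv jv vjv jv vjv vjv jv vjv, which concatenate to the answer.

vjvjvvjvjvvjvvjvjvvjvjvvjvvjvjvvjvvjvjvvjvjvvjvvjvjvvjv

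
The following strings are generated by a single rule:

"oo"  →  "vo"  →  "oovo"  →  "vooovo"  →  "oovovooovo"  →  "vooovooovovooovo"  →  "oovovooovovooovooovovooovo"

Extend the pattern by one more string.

Each term (from the third on) is the two preceding terms concatenated in order: term 3 = oo·vo = oovo.
The next term joins vooovooovovooovo and oovovooovovooovooovovooovo.

vooovooovovooovooovovooovovooovooovovooovo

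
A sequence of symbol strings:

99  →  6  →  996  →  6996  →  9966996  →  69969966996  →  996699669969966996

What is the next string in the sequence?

69969966996996699669969966996

Each term (from the third on) is the two preceding terms concatenated in order: term 3 = 99·6 = 996.
Continuing: 69969966996 · 996699669969966996 gives term 8.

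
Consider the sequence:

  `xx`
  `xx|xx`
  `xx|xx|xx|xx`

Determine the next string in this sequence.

Every step duplicates the string with '|' between the halves.
Doubling xx|xx|xx|xx with '|' between the halves:

xx|xx|xx|xx|xx|xx|xx|xx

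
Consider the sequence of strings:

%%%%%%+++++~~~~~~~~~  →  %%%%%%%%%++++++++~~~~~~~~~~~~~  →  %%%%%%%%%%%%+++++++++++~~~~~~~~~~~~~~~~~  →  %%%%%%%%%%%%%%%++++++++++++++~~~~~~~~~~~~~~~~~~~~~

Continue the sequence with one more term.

%%%%%%%%%%%%%%%%%%+++++++++++++++++~~~~~~~~~~~~~~~~~~~~~~~~~

Reading off run lengths: % runs 6, 9, 12, 15; + runs 5, 8, 11, 14; ~ runs 9, 13, 17, 21 — each is linear in n, where the shown terms are n = 2, 3, 4, 5.
At n = 6 the blocks have lengths 18, 17, 25.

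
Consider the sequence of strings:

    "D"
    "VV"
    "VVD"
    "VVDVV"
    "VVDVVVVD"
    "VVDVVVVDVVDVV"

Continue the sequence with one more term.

VVDVVVVDVVDVVVVDVVVVD

Each term (from the third on) is the previous term followed by the one before it: term 3 = VV·D = VVD.
The next term joins VVDVVVVDVVDVV and VVDVVVVD.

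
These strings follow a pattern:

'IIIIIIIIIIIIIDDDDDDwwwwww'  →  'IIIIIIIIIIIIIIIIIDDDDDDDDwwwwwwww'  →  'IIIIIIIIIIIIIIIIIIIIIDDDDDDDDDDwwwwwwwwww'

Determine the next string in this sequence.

IIIIIIIIIIIIIIIIIIIIIIIIIDDDDDDDDDDDDwwwwwwwwwwww

Term n consists of 4n+1 I's, followed by 2n D's, followed by 2n w's, where the shown terms are n = 3, 4, 5.
Setting n = 6 gives 25, 12, 12 characters in each block.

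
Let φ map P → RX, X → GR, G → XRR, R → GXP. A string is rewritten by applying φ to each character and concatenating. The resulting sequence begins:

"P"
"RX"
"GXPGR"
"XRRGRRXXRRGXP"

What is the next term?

Applying the rule to each of the 13 symbols of XRRGRRXXRRGXP gives the pieces GR GXP GXP XRR GXP GXP GR GR GXP GXP XRR GR RX, which concatenate to the answer.

GRGXPGXPXRRGXPGXPGRGRGXPGXPXRRGRRX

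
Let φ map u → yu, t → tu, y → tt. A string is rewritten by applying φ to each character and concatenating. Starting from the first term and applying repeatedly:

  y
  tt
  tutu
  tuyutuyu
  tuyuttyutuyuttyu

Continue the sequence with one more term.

Replace each of the 16 characters of tuyuttyutuyuttyu in place — tu yu tt yu tu tu tt yu tu yu tt yu tu tu tt yu — and concatenate.

tuyuttyutututtyutuyuttyutututtyu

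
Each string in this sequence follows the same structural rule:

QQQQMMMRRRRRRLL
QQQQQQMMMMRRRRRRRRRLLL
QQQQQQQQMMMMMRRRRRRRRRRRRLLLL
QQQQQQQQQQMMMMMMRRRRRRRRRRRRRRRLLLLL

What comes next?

The n-th term is 2n Q's then n+1 M's then 3n R's then n L's, where the shown terms are n = 2, 3, 4, 5.
For the next term, n = 6, so the run lengths are 12, 7, 18, 6.

QQQQQQQQQQQQMMMMMMMRRRRRRRRRRRRRRRRRRLLLLLL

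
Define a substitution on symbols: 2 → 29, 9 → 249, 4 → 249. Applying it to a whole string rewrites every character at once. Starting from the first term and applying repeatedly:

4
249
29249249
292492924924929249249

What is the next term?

Applying the rule to each of the 21 symbols of 292492924924929249249 gives the pieces 29 249 29 249 249 29 249 29 249 249 29 249 249 29 249 29 249 249 29 249 249, which concatenate to the answer.

2924929249249292492924924929249249292492924924929249249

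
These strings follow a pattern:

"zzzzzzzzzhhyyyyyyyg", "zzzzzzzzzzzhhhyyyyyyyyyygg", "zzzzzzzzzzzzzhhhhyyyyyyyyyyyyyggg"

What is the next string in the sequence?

The n-th term is 2n+3 z's then n-1 h's then 3n-2 y's then n-2 g's, where the shown terms are n = 3, 4, 5.
At n = 6 the blocks have lengths 15, 5, 16, 4.

zzzzzzzzzzzzzzzhhhhhyyyyyyyyyyyyyyyygggg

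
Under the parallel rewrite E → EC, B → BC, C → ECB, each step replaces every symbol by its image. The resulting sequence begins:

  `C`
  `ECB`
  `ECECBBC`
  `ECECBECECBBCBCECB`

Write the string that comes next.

φ(ECECBECECBBCBCECB) expands symbol-by-symbol to EC ECB EC ECB BC EC ECB EC ECB BC BC ECB BC ECB EC ECB BC; joining the 17 pieces gives the next term.

ECECBECECBBCECECBECECBBCBCECBBCECBECECBBC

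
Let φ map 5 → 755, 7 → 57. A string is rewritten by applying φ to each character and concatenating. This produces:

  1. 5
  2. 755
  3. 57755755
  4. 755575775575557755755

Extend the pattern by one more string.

Replace each of the 21 characters of 755575775575557755755 in place — 57 755 755 755 57 755 57 57 755 755 57 755 755 755 57 57 755 755 57 755 755 — and concatenate.

5775575575557755575775575557755755755575775575557755755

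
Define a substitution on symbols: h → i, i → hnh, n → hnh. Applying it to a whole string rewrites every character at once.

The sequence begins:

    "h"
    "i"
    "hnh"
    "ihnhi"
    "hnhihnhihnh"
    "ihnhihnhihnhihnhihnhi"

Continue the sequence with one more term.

Rewriting the 21 symbols of ihnhihnhihnhihnhihnhi one by one yields hnh i hnh i hnh i hnh i hnh i hnh i hnh i hnh i hnh i hnh i hnh; concatenated:

hnhihnhihnhihnhihnhihnhihnhihnhihnhihnhihnh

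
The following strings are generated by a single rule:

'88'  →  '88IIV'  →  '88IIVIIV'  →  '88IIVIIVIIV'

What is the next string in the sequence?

Every step adds IIV to the end: s(k+1) = s(k)·IIV.
One more step from 88IIVIIVIIV gives the answer.

88IIVIIVIIVIIV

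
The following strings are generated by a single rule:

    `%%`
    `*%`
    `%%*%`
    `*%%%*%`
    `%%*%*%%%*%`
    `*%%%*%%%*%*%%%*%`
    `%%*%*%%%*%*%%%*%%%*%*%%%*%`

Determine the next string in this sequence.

*%%%*%%%*%*%%%*%%%*%*%%%*%*%%%*%%%*%*%%%*%

From term 3 onward, concatenate the second-to-last term with the last: %%·*% = %%*%, *%·%%*% = *%%%*%, …
So term 8 is *%%%*%%%*%*%%%*%·%%*%*%%%*%*%%%*%%%*%*%%%*%.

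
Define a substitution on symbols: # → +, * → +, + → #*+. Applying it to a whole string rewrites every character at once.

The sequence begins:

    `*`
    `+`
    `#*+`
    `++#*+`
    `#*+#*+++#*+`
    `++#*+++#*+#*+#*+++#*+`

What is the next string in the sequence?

#*+#*+++#*+#*+#*+++#*+++#*+++#*+#*+#*+++#*+

φ(++#*+++#*+#*+#*+++#*+) expands symbol-by-symbol to #*+ #*+ + + #*+ #*+ #*+ + + #*+ + + #*+ + + #*+ #*+ #*+ + + #*+; joining the 21 pieces gives the next term.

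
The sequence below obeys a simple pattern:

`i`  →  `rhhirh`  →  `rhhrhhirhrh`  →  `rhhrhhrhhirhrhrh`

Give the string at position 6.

s(k+1) = rhh·s(k)·rh, so each term gains rhh as a prefix and rh as a suffix.
From rhhrhhrhhirhrhrh, 2 further steps: rhhrhhrhhirhrhrh → rhhrhhrhhrhhirhrhrhrh → (answer).

rhhrhhrhhrhhrhhirhrhrhrhrh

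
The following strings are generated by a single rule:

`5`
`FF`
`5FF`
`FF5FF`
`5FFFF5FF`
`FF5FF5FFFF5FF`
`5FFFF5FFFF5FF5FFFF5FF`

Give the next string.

This is a Fibonacci-style word recurrence s(k) = s(k−2)·s(k−1): e.g. 5·FF = 5FF.
So term 8 is FF5FF5FFFF5FF·5FFFF5FFFF5FF5FFFF5FF.

FF5FF5FFFF5FF5FFFF5FFFF5FF5FFFF5FF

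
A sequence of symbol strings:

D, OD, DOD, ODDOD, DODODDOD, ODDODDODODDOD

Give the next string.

DODODDODODDODDODODDOD

Each term (from the third on) is the two preceding terms concatenated in order: term 3 = D·OD = DOD.
The next term joins DODODDOD and ODDODDODODDOD.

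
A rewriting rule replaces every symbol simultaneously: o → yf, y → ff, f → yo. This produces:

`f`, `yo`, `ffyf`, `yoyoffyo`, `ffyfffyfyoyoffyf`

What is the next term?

φ(ffyfffyfyoyoffyf) expands symbol-by-symbol to yo yo ff yo yo yo ff yo ff yf ff yf yo yo ff yo; joining the 16 pieces gives the next term.

yoyoffyoyoyoffyoffyfffyfyoyoffyo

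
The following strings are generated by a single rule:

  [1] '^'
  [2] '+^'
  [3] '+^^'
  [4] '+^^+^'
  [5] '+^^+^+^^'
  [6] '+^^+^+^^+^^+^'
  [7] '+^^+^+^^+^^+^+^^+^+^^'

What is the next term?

+^^+^+^^+^^+^+^^+^+^^+^^+^+^^+^^+^

This is a Fibonacci-style word recurrence s(k) = s(k−1)·s(k−2): e.g. +^·^ = +^^.
The next term joins +^^+^+^^+^^+^+^^+^+^^ and +^^+^+^^+^^+^.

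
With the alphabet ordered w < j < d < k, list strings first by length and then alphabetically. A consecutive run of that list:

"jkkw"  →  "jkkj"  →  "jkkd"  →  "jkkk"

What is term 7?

Stepping forward 3 times from jkkk: jkkk → dwww → dwwj, then the target.

dwwd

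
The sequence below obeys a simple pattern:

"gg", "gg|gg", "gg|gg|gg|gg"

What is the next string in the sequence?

gg|gg|gg|gg|gg|gg|gg|gg

Each string is two copies of the previous one joined by '|'.
One more doubling of gg|gg|gg|gg gives the answer.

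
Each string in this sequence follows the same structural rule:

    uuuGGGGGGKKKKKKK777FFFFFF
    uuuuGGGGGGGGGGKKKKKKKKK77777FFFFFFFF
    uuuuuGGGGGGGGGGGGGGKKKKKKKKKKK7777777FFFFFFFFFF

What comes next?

uuuuuuGGGGGGGGGGGGGGGGGGKKKKKKKKKKKKK777777777FFFFFFFFFFFF

Term n consists of n+1 u's, followed by 4n-2 G's, followed by 2n+3 K's, followed by 2n-1 7's, followed by 2n+2 F's, where the shown terms are n = 2, 3, 4.
For the next term, n = 5, so the run lengths are 6, 18, 13, 9, 12.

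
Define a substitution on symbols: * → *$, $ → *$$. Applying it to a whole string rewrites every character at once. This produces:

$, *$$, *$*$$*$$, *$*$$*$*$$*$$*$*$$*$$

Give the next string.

*$*$$*$*$$*$$*$*$$*$*$$*$$*$*$$*$$*$*$$*$*$$*$$*$*$$*$$

φ(*$*$$*$*$$*$$*$*$$*$$) expands symbol-by-symbol to *$ *$$ *$ *$$ *$$ *$ *$$ *$ *$$ *$$ *$ *$$ *$$ *$ *$$ *$ *$$ *$$ *$ *$$ *$$; joining the 21 pieces gives the next term.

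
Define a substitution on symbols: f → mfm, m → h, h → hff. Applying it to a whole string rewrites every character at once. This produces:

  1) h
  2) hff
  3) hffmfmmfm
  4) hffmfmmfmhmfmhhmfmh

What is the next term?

Applying the rule to each of the 19 symbols of hffmfmmfmhmfmhhmfmh gives the pieces hff mfm mfm h mfm h h mfm h hff h mfm h hff hff h mfm h hff, which concatenate to the answer.

hffmfmmfmhmfmhhmfmhhffhmfmhhffhffhmfmhhff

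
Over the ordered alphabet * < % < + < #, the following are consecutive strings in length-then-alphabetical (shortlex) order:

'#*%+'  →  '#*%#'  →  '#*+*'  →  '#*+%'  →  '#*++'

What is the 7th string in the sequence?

Stepping forward 2 times from #*++: #*++ → #*+#, then the target.

#*#*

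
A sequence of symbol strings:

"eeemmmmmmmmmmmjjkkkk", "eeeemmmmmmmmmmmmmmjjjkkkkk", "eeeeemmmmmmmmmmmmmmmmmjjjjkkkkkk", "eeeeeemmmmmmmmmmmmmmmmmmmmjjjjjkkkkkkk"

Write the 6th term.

Reading off run lengths: e runs 3, 4, 5, 6; m runs 11, 14, 17, 20; j runs 2, 3, 4, 5; k runs 4, 5, 6, 7 — each is linear in n, where the shown terms are n = 3, 4, 5, 6.
Setting n = 8 gives 8, 26, 7, 9 characters in each block.

eeeeeeeemmmmmmmmmmmmmmmmmmmmmmmmmmjjjjjjjkkkkkkkkk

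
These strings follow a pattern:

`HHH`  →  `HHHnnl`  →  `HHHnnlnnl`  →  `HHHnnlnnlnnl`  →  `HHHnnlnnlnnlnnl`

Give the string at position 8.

Each term is the previous one with nnl appended.
From HHHnnlnnlnnlnnl, 3 further steps: HHHnnlnnlnnlnnl → HHHnnlnnlnnlnnlnnl → HHHnnlnnlnnlnnlnnlnnl → (answer).

HHHnnlnnlnnlnnlnnlnnlnnl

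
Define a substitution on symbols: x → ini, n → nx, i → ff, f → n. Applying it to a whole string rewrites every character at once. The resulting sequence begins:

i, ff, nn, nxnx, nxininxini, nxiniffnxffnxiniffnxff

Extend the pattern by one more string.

φ(nxiniffnxffnxiniffnxff) expands symbol-by-symbol to nx ini ff nx ff n n nx ini n n nx ini ff nx ff n n nx ini n n; joining the 22 pieces gives the next term.

nxiniffnxffnnnxininnnxiniffnxffnnnxininn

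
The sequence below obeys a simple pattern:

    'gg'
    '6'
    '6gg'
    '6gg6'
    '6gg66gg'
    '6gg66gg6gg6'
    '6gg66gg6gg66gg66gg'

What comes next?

From term 3 onward, concatenate the last term with the second-to-last: 6·gg = 6gg, 6gg·6 = 6gg6, …
So term 8 is 6gg66gg6gg66gg66gg·6gg66gg6gg6.

6gg66gg6gg66gg66gg6gg66gg6gg6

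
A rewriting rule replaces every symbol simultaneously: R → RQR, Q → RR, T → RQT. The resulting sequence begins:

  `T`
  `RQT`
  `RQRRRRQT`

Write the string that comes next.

Rewriting each symbol of RQRRRRQT: R→RQR, Q→RR, R→RQR, R→RQR, R→RQR, R→RQR, Q→RR, T→RQT, which concatenates to RQR RR RQR RQR RQR RQR RR RQT.

RQRRRRQRRQRRQRRQRRRRQT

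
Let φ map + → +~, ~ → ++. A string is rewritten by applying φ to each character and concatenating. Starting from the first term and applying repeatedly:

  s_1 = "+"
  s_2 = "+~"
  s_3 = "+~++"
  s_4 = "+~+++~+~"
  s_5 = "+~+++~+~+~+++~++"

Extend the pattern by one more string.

φ(+~+++~+~+~+++~++) expands symbol-by-symbol to +~ ++ +~ +~ +~ ++ +~ ++ +~ ++ +~ +~ +~ ++ +~ +~; joining the 16 pieces gives the next term.

+~+++~+~+~+++~+++~+++~+~+~+++~+~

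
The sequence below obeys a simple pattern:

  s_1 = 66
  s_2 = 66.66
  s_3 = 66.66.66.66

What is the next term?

66.66.66.66.66.66.66.66

Every step duplicates the string with '.' between the halves.
One more doubling of 66.66.66.66 gives the answer.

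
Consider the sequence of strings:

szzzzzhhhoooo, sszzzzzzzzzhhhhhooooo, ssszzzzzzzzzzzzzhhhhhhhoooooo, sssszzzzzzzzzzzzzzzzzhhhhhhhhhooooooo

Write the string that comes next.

Term n consists of n s's, followed by 4n+1 z's, followed by 2n+1 h's, followed by n+3 o's (n = 1, 2, …).
Setting n = 5 gives 5, 21, 11, 8 characters in each block.

ssssszzzzzzzzzzzzzzzzzzzzzhhhhhhhhhhhoooooooo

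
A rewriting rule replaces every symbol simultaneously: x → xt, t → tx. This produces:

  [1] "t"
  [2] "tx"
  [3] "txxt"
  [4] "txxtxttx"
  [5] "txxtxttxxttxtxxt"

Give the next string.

φ(txxtxttxxttxtxxt) expands symbol-by-symbol to tx xt xt tx xt tx tx xt xt tx tx xt tx xt xt tx; joining the 16 pieces gives the next term.

txxtxttxxttxtxxtxttxtxxttxxtxttx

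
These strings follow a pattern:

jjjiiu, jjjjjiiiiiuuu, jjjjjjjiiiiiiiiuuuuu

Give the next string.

The n-th term is 2n+1 j's then 3n-1 i's then 2n-1 u's (n = 1, 2, …).
For the next term, n = 4, so the run lengths are 9, 11, 7.

jjjjjjjjjiiiiiiiiiiiuuuuuuu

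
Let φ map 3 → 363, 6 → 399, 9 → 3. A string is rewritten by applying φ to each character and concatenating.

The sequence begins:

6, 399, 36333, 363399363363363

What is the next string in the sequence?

φ(363399363363363) expands symbol-by-symbol to 363 399 363 363 3 3 363 399 363 363 399 363 363 399 363; joining the 15 pieces gives the next term.

36339936336333363399363363399363363399363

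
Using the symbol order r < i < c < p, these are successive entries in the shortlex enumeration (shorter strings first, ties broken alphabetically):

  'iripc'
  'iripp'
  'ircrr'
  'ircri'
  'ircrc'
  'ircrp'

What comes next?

ircir

The successor of ircrp increments the rightmost position that isn't already p and resets every position after it to r.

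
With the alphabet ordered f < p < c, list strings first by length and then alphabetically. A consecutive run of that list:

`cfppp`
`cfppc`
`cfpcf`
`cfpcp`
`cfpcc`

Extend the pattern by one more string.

The successor of cfpcc increments the rightmost position that isn't already c and resets every position after it to f.

cfcff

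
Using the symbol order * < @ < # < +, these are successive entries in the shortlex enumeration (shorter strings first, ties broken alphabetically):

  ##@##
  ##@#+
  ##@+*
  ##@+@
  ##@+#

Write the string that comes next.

Treat ##@+# as a base-4 numeral over the given alphabet and add one, carrying through any trailing +'s.

##@++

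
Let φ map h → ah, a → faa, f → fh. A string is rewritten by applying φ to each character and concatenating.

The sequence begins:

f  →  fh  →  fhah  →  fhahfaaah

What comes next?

Apply φ to fhahfaaah symbol by symbol: f→fh, h→ah, a→faa, h→ah, f→fh, a→faa, a→faa, a→faa, h→ah; joined: fh ah faa ah fh faa faa faa ah.

fhahfaaahfhfaafaafaaah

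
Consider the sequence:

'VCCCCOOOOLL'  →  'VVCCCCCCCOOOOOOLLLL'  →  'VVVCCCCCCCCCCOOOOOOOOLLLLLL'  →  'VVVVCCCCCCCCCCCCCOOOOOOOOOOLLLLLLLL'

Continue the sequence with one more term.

VVVVVCCCCCCCCCCCCCCCCOOOOOOOOOOOOLLLLLLLLLL

The n-th term is n V's then 3n+1 C's then 2n+2 O's then 2n L's (n = 1, 2, …).
At n = 5 the blocks have lengths 5, 16, 12, 10.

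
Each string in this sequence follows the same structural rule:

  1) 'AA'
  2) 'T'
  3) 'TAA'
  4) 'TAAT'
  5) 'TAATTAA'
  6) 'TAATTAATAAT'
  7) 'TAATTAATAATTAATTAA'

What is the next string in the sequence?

TAATTAATAATTAATTAATAATTAATAAT

Each term (from the third on) is the previous term followed by the one before it: term 3 = T·AA = TAA.
The next term joins TAATTAATAATTAATTAA and TAATTAATAAT.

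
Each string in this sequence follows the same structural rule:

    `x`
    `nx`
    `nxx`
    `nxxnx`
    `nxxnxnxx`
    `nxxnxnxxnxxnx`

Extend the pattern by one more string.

This is a Fibonacci-style word recurrence s(k) = s(k−1)·s(k−2): e.g. nx·x = nxx.
So term 7 is nxxnxnxxnxxnx·nxxnxnxx.

nxxnxnxxnxxnxnxxnxnxx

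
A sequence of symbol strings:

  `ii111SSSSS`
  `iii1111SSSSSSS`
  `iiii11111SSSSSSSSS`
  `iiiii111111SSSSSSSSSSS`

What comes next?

iiiiii1111111SSSSSSSSSSSSS

Each string has the form i^{n} 1^{n+1} S^{2n+1}, where the shown terms are n = 2, 3, 4, 5.
For the next term, n = 6, so the run lengths are 6, 7, 13.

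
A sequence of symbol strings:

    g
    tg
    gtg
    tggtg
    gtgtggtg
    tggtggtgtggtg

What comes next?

gtgtggtgtggtggtgtggtg

This is a Fibonacci-style word recurrence s(k) = s(k−2)·s(k−1): e.g. g·tg = gtg.
So term 7 is gtgtggtg·tggtggtgtggtg.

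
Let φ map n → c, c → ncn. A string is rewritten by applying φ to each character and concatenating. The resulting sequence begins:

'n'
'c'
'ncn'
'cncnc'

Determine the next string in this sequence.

Apply φ to cncnc symbol by symbol: c→ncn, n→c, c→ncn, n→c, c→ncn; joined: ncn c ncn c ncn.

ncncncncncn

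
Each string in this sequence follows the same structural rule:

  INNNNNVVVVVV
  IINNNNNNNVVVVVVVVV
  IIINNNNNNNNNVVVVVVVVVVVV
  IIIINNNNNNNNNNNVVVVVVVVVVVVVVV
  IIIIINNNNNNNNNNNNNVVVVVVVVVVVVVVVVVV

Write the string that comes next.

IIIIIINNNNNNNNNNNNNNNVVVVVVVVVVVVVVVVVVVVV

Reading off run lengths: I runs 1, 2, 3, 4, 5; N runs 5, 7, 9, 11, 13; V runs 6, 9, 12, 15, 18 — each is linear in n (n = 1, 2, …).
At n = 6 the blocks have lengths 6, 15, 21.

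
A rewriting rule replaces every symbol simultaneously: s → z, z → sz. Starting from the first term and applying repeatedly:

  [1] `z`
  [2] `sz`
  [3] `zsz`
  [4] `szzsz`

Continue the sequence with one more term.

Expanding szzsz: s→z, z→sz, z→sz, s→z, z→sz. Concatenated: z sz sz z sz.

zszszzsz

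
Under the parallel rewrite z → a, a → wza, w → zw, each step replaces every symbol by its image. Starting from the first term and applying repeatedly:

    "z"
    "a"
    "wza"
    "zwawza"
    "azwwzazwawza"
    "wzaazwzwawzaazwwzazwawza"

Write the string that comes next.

Replace each of the 24 characters of wzaazwzwawzaazwwzazwawza in place — zw a wza wza a zw a zw wza zw a wza wza a zw zw a wza a zw wza zw a wza — and concatenate.

zwawzawzaazwazwwzazwawzawzaazwzwawzaazwwzazwawza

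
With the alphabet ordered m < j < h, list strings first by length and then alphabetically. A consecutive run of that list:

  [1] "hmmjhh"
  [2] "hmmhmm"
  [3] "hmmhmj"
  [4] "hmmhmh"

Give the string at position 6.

hmmhjj

Stepping forward 2 times from hmmhmh: hmmhmh → hmmhjm, then the target.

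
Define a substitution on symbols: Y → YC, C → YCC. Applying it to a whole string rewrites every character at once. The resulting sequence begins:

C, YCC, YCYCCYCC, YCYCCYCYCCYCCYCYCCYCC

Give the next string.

YCYCCYCYCCYCCYCYCCYCYCCYCCYCYCCYCCYCYCCYCYCCYCCYCYCCYCC

Replace each of the 21 characters of YCYCCYCYCCYCCYCYCCYCC in place — YC YCC YC YCC YCC YC YCC YC YCC YCC YC YCC YCC YC YCC YC YCC YCC YC YCC YCC — and concatenate.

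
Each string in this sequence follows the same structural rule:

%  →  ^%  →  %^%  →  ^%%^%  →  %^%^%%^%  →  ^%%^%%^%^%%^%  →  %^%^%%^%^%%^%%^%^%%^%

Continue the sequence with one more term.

^%%^%%^%^%%^%%^%^%%^%^%%^%%^%^%%^%

Each term (from the third on) is the two preceding terms concatenated in order: term 3 = %·^% = %^%.
So term 8 is ^%%^%%^%^%%^%·%^%^%%^%^%%^%%^%^%%^%.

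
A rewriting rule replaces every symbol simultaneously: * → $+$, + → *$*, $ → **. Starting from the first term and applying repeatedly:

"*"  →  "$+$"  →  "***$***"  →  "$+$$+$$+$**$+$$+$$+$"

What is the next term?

φ($+$$+$$+$**$+$$+$$+$) expands symbol-by-symbol to ** *$* ** ** *$* ** ** *$* ** $+$ $+$ ** *$* ** ** *$* ** ** *$* **; joining the 20 pieces gives the next term.

***$******$******$***$+$$+$***$******$******$***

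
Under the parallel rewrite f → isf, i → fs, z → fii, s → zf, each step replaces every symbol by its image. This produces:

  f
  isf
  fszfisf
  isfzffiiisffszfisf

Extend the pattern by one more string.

Rewriting the 18 symbols of isfzffiiisffszfisf one by one yields fs zf isf fii isf isf fs fs fs zf isf isf zf fii isf fs zf isf; concatenated:

fszfisffiiisfisffsfsfszfisfisfzffiiisffszfisf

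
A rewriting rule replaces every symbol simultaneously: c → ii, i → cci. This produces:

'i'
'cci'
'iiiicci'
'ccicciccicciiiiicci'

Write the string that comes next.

iiiicciiiiicciiiiicciiiiicciccicciccicciiiiicci

Applying the rule to each of the 19 symbols of ccicciccicciiiiicci gives the pieces ii ii cci ii ii cci ii ii cci ii ii cci cci cci cci cci ii ii cci, which concatenate to the answer.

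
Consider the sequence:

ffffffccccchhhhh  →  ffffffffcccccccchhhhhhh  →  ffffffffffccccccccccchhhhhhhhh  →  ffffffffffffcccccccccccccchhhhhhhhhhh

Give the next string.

ffffffffffffffccccccccccccccccchhhhhhhhhhhhh

Each string has the form f^{2n+2} c^{3n-1} h^{2n+1}, where the shown terms are n = 2, 3, 4, 5.
At n = 6 the blocks have lengths 14, 17, 13.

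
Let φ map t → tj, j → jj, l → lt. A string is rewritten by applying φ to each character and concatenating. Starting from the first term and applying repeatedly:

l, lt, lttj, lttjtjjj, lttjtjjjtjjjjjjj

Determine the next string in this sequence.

lttjtjjjtjjjjjjjtjjjjjjjjjjjjjjj

Applying the rule to each of the 16 symbols of lttjtjjjtjjjjjjj gives the pieces lt tj tj jj tj jj jj jj tj jj jj jj jj jj jj jj, which concatenate to the answer.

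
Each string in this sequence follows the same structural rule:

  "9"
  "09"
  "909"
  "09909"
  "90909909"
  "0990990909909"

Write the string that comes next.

From term 3 onward, concatenate the second-to-last term with the last: 9·09 = 909, 09·909 = 09909, …
So term 7 is 90909909·0990990909909.

909099090990990909909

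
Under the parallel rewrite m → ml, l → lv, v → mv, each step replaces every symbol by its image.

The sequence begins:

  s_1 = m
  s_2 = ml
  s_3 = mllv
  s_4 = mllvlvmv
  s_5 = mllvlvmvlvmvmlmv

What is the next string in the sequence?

Rewriting the 16 symbols of mllvlvmvlvmvmlmv one by one yields ml lv lv mv lv mv ml mv lv mv ml mv ml lv ml mv; concatenated:

mllvlvmvlvmvmlmvlvmvmlmvmllvmlmv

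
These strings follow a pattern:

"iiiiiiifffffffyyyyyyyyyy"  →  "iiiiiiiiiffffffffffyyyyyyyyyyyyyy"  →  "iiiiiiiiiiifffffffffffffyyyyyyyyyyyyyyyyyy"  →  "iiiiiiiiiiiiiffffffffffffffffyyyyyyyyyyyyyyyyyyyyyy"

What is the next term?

iiiiiiiiiiiiiiifffffffffffffffffffyyyyyyyyyyyyyyyyyyyyyyyyyy

The n-th term is 2n+1 i's then 3n-2 f's then 4n-2 y's, where the shown terms are n = 3, 4, 5, 6.
Setting n = 7 gives 15, 19, 26 characters in each block.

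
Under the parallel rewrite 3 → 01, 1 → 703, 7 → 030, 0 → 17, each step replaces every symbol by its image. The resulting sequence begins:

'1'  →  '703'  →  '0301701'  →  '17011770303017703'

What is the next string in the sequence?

7030301770370303003017011701177030300301701

φ(17011770303017703) expands symbol-by-symbol to 703 030 17 703 703 030 030 17 01 17 01 17 703 030 030 17 01; joining the 17 pieces gives the next term.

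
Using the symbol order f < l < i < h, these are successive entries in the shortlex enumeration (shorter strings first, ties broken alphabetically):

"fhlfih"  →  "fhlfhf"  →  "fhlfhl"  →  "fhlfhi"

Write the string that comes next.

Find the rightmost character of fhlfhi below h, bump it to the next letter, and reset everything to its right to f.

fhlfhh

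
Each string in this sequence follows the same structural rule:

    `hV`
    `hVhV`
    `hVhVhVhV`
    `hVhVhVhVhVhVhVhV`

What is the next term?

s(k+1) = s(k)·s(k) — each term doubles the last.
One more doubling of hVhVhVhVhVhVhVhV gives the answer.

hVhVhVhVhVhVhVhVhVhVhVhVhVhVhVhV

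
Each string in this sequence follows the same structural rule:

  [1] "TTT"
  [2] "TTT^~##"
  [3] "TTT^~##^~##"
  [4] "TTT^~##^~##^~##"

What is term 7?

TTT^~##^~##^~##^~##^~##^~##

Every step adds ^~## to the end: s(k+1) = s(k)·^~##.
From TTT^~##^~##^~##, 3 further steps: TTT^~##^~##^~## → TTT^~##^~##^~##^~## → TTT^~##^~##^~##^~##^~## → (answer).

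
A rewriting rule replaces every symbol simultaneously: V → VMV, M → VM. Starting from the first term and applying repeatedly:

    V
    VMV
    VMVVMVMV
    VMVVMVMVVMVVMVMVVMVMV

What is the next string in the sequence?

Applying the rule to each of the 21 symbols of VMVVMVMVVMVVMVMVVMVMV gives the pieces VMV VM VMV VMV VM VMV VM VMV VMV VM VMV VMV VM VMV VM VMV VMV VM VMV VM VMV, which concatenate to the answer.

VMVVMVMVVMVVMVMVVMVMVVMVVMVMVVMVVMVMVVMVMVVMVVMVMVVMVMV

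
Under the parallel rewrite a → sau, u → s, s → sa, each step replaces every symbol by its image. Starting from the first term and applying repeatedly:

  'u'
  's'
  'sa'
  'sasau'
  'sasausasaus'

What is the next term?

sasausasaussasausasaussa

Expanding sasausasaus: s→sa, a→sau, s→sa, a→sau, u→s, s→sa, a→sau, s→sa, a→sau, u→s, s→sa. Concatenated: sa sau sa sau s sa sau sa sau s sa.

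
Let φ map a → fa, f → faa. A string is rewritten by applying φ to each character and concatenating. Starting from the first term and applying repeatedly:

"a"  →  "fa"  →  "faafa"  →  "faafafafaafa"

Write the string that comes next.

faafafafaafafaafafaafafafaafa

Rewriting each symbol of faafafafaafa: f→faa, a→fa, a→fa, f→faa, a→fa, f→faa, a→fa, f→faa, a→fa, a→fa, f→faa, a→fa, which concatenates to faa fa fa faa fa faa fa faa fa fa faa fa.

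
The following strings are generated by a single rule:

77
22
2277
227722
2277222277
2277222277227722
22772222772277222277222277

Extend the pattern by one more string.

From term 3 onward, concatenate the last term with the second-to-last: 22·77 = 2277, 2277·22 = 227722, …
So term 8 is 22772222772277222277222277·2277222277227722.

227722227722772222772222772277222277227722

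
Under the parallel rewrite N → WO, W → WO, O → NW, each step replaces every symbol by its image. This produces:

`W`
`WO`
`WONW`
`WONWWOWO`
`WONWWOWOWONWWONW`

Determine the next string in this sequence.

φ(WONWWOWOWONWWONW) expands symbol-by-symbol to WO NW WO WO WO NW WO NW WO NW WO WO WO NW WO WO; joining the 16 pieces gives the next term.

WONWWOWOWONWWONWWONWWOWOWONWWOWO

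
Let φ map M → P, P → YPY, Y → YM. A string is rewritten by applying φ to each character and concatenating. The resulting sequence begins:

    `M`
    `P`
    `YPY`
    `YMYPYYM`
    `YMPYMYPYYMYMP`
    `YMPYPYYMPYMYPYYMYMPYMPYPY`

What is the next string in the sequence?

YMPYPYYMYPYYMYMPYPYYMPYMYPYYMYMPYMPYPYYMPYPYYMYPYYM

φ(YMPYPYYMPYMYPYYMYMPYMPYPY) expands symbol-by-symbol to YM P YPY YM YPY YM YM P YPY YM P YM YPY YM YM P YM P YPY YM P YPY YM YPY YM; joining the 25 pieces gives the next term.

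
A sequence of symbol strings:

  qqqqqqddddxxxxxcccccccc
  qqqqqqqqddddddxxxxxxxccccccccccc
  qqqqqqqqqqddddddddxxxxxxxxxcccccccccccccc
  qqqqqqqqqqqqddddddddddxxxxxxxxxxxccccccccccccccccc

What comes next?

qqqqqqqqqqqqqqddddddddddddxxxxxxxxxxxxxcccccccccccccccccccc

Each string has the form q^{2n+2} d^{2n} x^{2n+1} c^{3n+2}, where the shown terms are n = 2, 3, 4, 5.
Setting n = 6 gives 14, 12, 13, 20 characters in each block.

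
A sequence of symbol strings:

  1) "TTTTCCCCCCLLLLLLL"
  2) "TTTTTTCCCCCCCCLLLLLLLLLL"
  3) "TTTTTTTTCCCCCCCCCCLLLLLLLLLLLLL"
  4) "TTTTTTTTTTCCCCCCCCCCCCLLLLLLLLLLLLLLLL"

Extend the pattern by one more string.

Each string has the form T^{2n} C^{2n+2} L^{3n+1}, where the shown terms are n = 2, 3, 4, 5.
Setting n = 6 gives 12, 14, 19 characters in each block.

TTTTTTTTTTTTCCCCCCCCCCCCCCLLLLLLLLLLLLLLLLLLL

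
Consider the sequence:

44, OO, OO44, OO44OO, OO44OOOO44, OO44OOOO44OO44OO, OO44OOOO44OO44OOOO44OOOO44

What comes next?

OO44OOOO44OO44OOOO44OOOO44OO44OOOO44OO44OO

From term 3 onward, concatenate the last term with the second-to-last: OO·44 = OO44, OO44·OO = OO44OO, …
The next term joins OO44OOOO44OO44OOOO44OOOO44 and OO44OOOO44OO44OO.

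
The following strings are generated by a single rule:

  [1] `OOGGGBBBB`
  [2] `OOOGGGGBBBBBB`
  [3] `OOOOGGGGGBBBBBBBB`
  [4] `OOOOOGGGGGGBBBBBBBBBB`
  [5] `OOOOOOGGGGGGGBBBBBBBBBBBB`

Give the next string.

OOOOOOOGGGGGGGGBBBBBBBBBBBBBB

The n-th term is n O's then n+1 G's then 2n B's, where the shown terms are n = 2, 3, 4, 5, 6.
At n = 7 the blocks have lengths 7, 8, 14.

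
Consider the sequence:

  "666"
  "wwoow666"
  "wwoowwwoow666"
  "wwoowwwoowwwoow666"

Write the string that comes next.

The strings grow by a fixed prefix wwoow each time.
So the next term is wwoow·wwoowwwoowwwoow666.

wwoowwwoowwwoowwwoow666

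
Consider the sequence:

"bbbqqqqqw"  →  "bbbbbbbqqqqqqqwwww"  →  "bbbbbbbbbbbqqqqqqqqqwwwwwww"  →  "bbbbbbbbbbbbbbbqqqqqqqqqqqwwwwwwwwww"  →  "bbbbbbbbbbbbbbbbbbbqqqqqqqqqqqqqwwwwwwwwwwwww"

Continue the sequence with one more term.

Each string has the form b^{4n-1} q^{2n+3} w^{3n-2} (n = 1, 2, …).
For the next term, n = 6, so the run lengths are 23, 15, 16.

bbbbbbbbbbbbbbbbbbbbbbbqqqqqqqqqqqqqqqwwwwwwwwwwwwwwww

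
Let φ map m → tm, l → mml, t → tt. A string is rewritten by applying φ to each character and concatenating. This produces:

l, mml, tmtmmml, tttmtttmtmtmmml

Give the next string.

tttttttmtttttttmtttmtttmtmtmmml

φ(tttmtttmtmtmmml) expands symbol-by-symbol to tt tt tt tm tt tt tt tm tt tm tt tm tm tm mml; joining the 15 pieces gives the next term.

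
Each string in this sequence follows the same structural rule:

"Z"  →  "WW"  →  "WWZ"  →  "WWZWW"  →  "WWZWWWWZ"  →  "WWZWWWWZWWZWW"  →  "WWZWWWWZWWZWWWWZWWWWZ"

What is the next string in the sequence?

Each term (from the third on) is the previous term followed by the one before it: term 3 = WW·Z = WWZ.
Continuing: WWZWWWWZWWZWWWWZWWWWZ · WWZWWWWZWWZWW gives term 8.

WWZWWWWZWWZWWWWZWWWWZWWZWWWWZWWZWW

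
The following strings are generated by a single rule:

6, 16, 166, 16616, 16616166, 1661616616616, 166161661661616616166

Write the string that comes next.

1661616616616166161661661616616616

This is a Fibonacci-style word recurrence s(k) = s(k−1)·s(k−2): e.g. 16·6 = 166.
Continuing: 166161661661616616166 · 1661616616616 gives term 8.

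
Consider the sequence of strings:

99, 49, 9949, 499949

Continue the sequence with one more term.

This is a Fibonacci-style word recurrence s(k) = s(k−2)·s(k−1): e.g. 99·49 = 9949.
The next term joins 9949 and 499949.

9949499949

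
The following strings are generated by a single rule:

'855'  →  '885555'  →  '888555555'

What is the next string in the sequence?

Term n consists of n 8's, followed by 2n 5's (n = 1, 2, …).
For the next term, n = 4, so the run lengths are 4, 8.

888855555555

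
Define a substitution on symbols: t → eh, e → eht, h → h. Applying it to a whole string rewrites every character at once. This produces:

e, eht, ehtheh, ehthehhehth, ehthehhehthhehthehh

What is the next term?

Rewriting the 19 symbols of ehthehhehthhehthehh one by one yields eht h eh h eht h h eht h eh h h eht h eh h eht h h; concatenated:

ehthehhehthhehthehhhehthehhehthh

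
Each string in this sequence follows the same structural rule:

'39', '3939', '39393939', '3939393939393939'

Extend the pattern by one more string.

39393939393939393939393939393939

Each string is two copies of the previous one concatenated.
So the next term is two copies of 3939393939393939.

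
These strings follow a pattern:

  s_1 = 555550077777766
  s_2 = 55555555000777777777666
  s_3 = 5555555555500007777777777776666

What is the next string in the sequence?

Term n consists of 3n-1 5's, followed by n 0's, followed by 3n 7's, followed by n 6's, where the shown terms are n = 2, 3, 4.
Setting n = 5 gives 14, 5, 15, 5 characters in each block.

555555555555550000077777777777777766666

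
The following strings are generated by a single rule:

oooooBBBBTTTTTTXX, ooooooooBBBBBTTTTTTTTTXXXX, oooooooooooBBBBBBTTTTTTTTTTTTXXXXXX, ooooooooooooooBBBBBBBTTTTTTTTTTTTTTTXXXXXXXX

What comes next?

Term n consists of 3n-1 o's, followed by n+2 B's, followed by 3n T's, followed by 2n-2 X's, where the shown terms are n = 2, 3, 4, 5.
Setting n = 6 gives 17, 8, 18, 10 characters in each block.

oooooooooooooooooBBBBBBBBTTTTTTTTTTTTTTTTTTXXXXXXXXXX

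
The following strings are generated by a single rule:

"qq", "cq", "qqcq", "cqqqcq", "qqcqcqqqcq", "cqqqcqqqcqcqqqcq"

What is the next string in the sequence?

qqcqcqqqcqcqqqcqqqcqcqqqcq

Each term (from the third on) is the two preceding terms concatenated in order: term 3 = qq·cq = qqcq.
Continuing: qqcqcqqqcq · cqqqcqqqcqcqqqcq gives term 7.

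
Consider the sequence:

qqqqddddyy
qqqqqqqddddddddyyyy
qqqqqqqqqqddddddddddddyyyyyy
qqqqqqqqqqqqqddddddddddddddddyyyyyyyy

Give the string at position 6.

qqqqqqqqqqqqqqqqqqqddddddddddddddddddddddddyyyyyyyyyyyy

Each string has the form q^{3n+1} d^{4n} y^{2n} (n = 1, 2, …).
For term 6, n = 6, so the run lengths are 19, 24, 12.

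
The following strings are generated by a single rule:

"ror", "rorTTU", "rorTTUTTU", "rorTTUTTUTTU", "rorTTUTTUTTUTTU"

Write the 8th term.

rorTTUTTUTTUTTUTTUTTUTTU

The strings grow by a fixed suffix TTU each time.
From rorTTUTTUTTUTTU, 3 further steps: rorTTUTTUTTUTTU → rorTTUTTUTTUTTUTTU → rorTTUTTUTTUTTUTTUTTU → (answer).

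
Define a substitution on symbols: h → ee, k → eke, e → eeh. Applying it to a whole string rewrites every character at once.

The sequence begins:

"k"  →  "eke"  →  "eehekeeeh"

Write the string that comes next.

eeheeheeeehekeeeheeheehee

Apply φ to eehekeeeh symbol by symbol: e→eeh, e→eeh, h→ee, e→eeh, k→eke, e→eeh, e→eeh, e→eeh, h→ee; joined: eeh eeh ee eeh eke eeh eeh eeh ee.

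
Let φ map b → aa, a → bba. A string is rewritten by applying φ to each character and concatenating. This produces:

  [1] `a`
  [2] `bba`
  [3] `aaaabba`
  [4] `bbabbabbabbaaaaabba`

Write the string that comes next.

aaaabbaaaaabbaaaaabbaaaaabbabbabbabbabbaaaaabba

φ(bbabbabbabbaaaaabba) expands symbol-by-symbol to aa aa bba aa aa bba aa aa bba aa aa bba bba bba bba bba aa aa bba; joining the 19 pieces gives the next term.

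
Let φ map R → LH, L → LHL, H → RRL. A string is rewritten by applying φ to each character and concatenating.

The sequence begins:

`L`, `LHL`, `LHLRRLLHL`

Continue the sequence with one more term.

Expanding LHLRRLLHL: L→LHL, H→RRL, L→LHL, R→LH, R→LH, L→LHL, L→LHL, H→RRL, L→LHL. Concatenated: LHL RRL LHL LH LH LHL LHL RRL LHL.

LHLRRLLHLLHLHLHLLHLRRLLHL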